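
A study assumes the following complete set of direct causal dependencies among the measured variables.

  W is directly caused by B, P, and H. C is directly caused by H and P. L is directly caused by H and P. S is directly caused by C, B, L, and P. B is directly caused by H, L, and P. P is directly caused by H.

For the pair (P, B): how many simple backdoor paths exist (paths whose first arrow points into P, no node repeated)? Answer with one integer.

6

A backdoor path from P to B is any simple undirected path whose first edge points into P (i.e. leaves P via a parent).
Parents of P: {H}.
Enumerating:
  P1: P <- H -> C -> S <- L -> B
  P2: P <- H -> C -> S <- B
  P3: P <- H -> L -> B
  P4: P <- H -> L -> S <- B
  P5: P <- H -> B
  P6: P <- H -> W <- B
That exhausts the simple backdoor paths. Count: 6.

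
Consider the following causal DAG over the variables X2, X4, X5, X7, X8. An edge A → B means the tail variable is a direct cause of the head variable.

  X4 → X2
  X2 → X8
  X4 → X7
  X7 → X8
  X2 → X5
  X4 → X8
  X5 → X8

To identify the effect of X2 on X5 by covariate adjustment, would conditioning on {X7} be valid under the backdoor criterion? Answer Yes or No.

Yes

Backdoor paths from X2 to X5 (paths whose first edge points into X2):
  P1: X2 <- X4 -> X7 -> X8 <- X5
  P2: X2 <- X4 -> X8 <- X5
Condition 1 (no descendant of X2 in the set): holds — descendants of X2 are {X5, X8}; none are in {X7}.
Condition 2 (every backdoor path blocked by {X7}):
  P1: blocked at chain node X7 ∈ conditioning set.
  P2: blocked at collider X8 (neither it nor any descendant is in the conditioning set).
{X7} satisfies the backdoor criterion.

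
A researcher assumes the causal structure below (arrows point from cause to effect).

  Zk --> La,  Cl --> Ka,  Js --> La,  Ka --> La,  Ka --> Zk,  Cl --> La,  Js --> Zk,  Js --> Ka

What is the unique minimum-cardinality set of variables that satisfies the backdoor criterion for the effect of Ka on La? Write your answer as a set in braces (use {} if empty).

{Cl, Js}

Variables eligible for adjustment (non-descendants of Ka, excluding Ka and La): {Cl, Js}.
Backdoor paths from Ka to La:
  P1: Ka <- Cl -> La
  P2: Ka <- Js -> Zk -> La
  P3: Ka <- Js -> La
The empty set is not sufficient: P1 (Ka <- Cl -> La) has no collider blocking it and no conditioned non-collider, so it is open.
Try {Cl, Js}:
  P1: blocked at fork node Cl ∈ conditioning set.
  P2: blocked at fork node Js ∈ conditioning set.
  P3: blocked at fork node Js ∈ conditioning set.
{Cl, Js} contains no descendant of Ka and blocks every backdoor path.
Every element of {Cl, Js} is needed (dropping Cl leaves P1 open; dropping Js leaves P2 open), so no proper subset is valid.
Among all size-2 subsets of the eligible variables, only {Cl, Js} blocks every backdoor path, so it is the unique smallest valid adjustment set.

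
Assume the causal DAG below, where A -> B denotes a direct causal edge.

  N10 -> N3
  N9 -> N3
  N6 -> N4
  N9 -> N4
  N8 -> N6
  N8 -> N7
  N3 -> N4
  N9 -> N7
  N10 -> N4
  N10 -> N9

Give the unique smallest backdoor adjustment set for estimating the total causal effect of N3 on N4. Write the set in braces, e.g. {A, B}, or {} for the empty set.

Variables eligible for adjustment (non-descendants of N3, excluding N3 and N4): {N10, N6, N7, N8, N9}.
Backdoor paths from N3 to N4:
  P1: N3 <- N10 -> N9 -> N7 <- N8 -> N6 -> N4
  P2: N3 <- N10 -> N9 -> N4
  P3: N3 <- N10 -> N4
  P4: N3 <- N9 <- N10 -> N4
  P5: N3 <- N9 -> N7 <- N8 -> N6 -> N4
  P6: N3 <- N9 -> N4
The empty set is not sufficient: P2 (N3 <- N10 -> N9 -> N4) has no collider blocking it and no conditioned non-collider, so it is open.
Try {N10, N9}:
  P1: blocked at fork node N10 ∈ conditioning set.
  P2: blocked at fork node N10 ∈ conditioning set.
  P3: blocked at fork node N10 ∈ conditioning set.
  P4: blocked at chain node N9 ∈ conditioning set.
  P5: blocked at fork node N9 ∈ conditioning set.
  P6: blocked at fork node N9 ∈ conditioning set.
{N10, N9} contains no descendant of N3 and blocks every backdoor path.
Every element of {N10, N9} is needed (dropping N10 leaves P3 open; dropping N9 leaves P6 open), so no proper subset is valid.
Among all size-2 subsets of the eligible variables, only {N10, N9} blocks every backdoor path, so it is the unique smallest valid adjustment set.

{N10, N9}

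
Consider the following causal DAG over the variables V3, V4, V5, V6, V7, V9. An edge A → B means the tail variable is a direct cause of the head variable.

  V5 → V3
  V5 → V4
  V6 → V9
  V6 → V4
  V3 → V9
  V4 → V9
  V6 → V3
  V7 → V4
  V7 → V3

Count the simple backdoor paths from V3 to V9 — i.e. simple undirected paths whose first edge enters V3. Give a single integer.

6

A backdoor path from V3 to V9 is any simple undirected path whose first edge points into V3 (i.e. leaves V3 via a parent).
Parents of V3: {V5, V6, V7}.
Enumerating:
  P1: V3 <- V5 -> V4 <- V6 -> V9
  P2: V3 <- V5 -> V4 -> V9
  P3: V3 <- V7 -> V4 <- V6 -> V9
  P4: V3 <- V7 -> V4 -> V9
  P5: V3 <- V6 -> V4 -> V9
  P6: V3 <- V6 -> V9
That exhausts the simple backdoor paths. Count: 6.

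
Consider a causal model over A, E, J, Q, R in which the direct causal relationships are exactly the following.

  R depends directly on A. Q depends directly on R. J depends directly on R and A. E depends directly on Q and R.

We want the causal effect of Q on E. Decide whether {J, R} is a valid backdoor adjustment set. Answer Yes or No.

Yes

Backdoor paths from Q to E (paths whose first edge points into Q):
  P1: Q <- R -> E
Condition 1 (no descendant of Q in the set): holds — descendants of Q are {E}; none are in {J, R}.
Condition 2 (every backdoor path blocked by {J, R}):
  P1: blocked at fork node R ∈ conditioning set.
{J, R} satisfies the backdoor criterion.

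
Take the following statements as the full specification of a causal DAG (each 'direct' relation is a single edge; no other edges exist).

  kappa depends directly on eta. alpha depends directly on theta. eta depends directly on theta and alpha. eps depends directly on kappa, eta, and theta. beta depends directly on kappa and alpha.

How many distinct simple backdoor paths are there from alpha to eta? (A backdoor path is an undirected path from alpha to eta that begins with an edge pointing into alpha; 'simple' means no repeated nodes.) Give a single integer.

A backdoor path from alpha to eta is any simple undirected path whose first edge points into alpha (i.e. leaves alpha via a parent).
Parents of alpha: {theta}.
Enumerating:
  P1: alpha <- theta -> eta
  P2: alpha <- theta -> eps <- eta
  P3: alpha <- theta -> eps <- kappa <- eta
That exhausts the simple backdoor paths. Count: 3.

3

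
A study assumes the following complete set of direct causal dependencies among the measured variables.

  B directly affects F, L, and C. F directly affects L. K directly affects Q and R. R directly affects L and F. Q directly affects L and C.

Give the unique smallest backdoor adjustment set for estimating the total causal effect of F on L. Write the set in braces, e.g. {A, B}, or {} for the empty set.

Variables eligible for adjustment (non-descendants of F, excluding F and L): {B, C, K, Q, R}.
Backdoor paths from F to L:
  P1: F <- B -> C <- Q <- K -> R -> L
  P2: F <- B -> C <- Q -> L
  P3: F <- B -> L
  P4: F <- R <- K -> Q -> C <- B -> L
  P5: F <- R <- K -> Q -> L
  P6: F <- R -> L
The empty set is not sufficient: P3 (F <- B -> L) has no collider blocking it and no conditioned non-collider, so it is open.
Try {B, R}:
  P1: blocked at fork node B ∈ conditioning set.
  P2: blocked at fork node B ∈ conditioning set.
  P3: blocked at fork node B ∈ conditioning set.
  P4: blocked at chain node R ∈ conditioning set.
  P5: blocked at chain node R ∈ conditioning set.
  P6: blocked at fork node R ∈ conditioning set.
{B, R} contains no descendant of F and blocks every backdoor path.
Every element of {B, R} is needed (dropping B leaves P3 open; dropping R leaves P5 open), so no proper subset is valid.
Among all size-2 subsets of the eligible variables, only {B, R} blocks every backdoor path, so it is the unique smallest valid adjustment set.

{B, R}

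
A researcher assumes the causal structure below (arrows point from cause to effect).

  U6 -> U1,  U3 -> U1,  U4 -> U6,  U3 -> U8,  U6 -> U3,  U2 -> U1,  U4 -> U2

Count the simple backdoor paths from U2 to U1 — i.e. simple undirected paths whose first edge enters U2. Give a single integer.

A backdoor path from U2 to U1 is any simple undirected path whose first edge points into U2 (i.e. leaves U2 via a parent).
Parents of U2: {U4}.
Enumerating:
  P1: U2 <- U4 -> U6 -> U3 -> U1
  P2: U2 <- U4 -> U6 -> U1
That exhausts the simple backdoor paths. Count: 2.

2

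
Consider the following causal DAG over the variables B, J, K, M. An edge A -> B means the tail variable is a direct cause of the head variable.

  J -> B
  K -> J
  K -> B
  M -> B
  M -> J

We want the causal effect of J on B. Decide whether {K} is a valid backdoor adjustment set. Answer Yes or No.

Backdoor paths from J to B (paths whose first edge points into J):
  P1: J <- M -> B
  P2: J <- K -> B
Condition 1 (no descendant of J in the set): holds — descendants of J are {B}; none are in {K}.
Condition 2 (every backdoor path blocked by {K}):
  P1: open — no interior node is in the conditioning set.
  P2: blocked at fork node K ∈ conditioning set.
{K} does not satisfy the backdoor criterion.

No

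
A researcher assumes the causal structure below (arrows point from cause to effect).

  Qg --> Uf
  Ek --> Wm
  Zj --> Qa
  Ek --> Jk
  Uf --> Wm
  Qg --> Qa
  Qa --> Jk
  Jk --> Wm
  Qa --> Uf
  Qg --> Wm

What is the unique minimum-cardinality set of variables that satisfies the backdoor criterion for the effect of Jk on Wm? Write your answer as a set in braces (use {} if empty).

{Ek, Qa}

Variables eligible for adjustment (non-descendants of Jk, excluding Jk and Wm): {Ek, Qa, Qg, Uf, Zj}.
Backdoor paths from Jk to Wm:
  P1: Jk <- Ek -> Wm
  P2: Jk <- Qa <- Qg -> Uf -> Wm
  P3: Jk <- Qa <- Qg -> Wm
  P4: Jk <- Qa -> Uf <- Qg -> Wm
  P5: Jk <- Qa -> Uf -> Wm
The empty set is not sufficient: P1 (Jk <- Ek -> Wm) has no collider blocking it and no conditioned non-collider, so it is open.
Try {Ek, Qa}:
  P1: blocked at fork node Ek ∈ conditioning set.
  P2: blocked at chain node Qa ∈ conditioning set.
  P3: blocked at chain node Qa ∈ conditioning set.
  P4: blocked at fork node Qa ∈ conditioning set.
  P5: blocked at fork node Qa ∈ conditioning set.
{Ek, Qa} contains no descendant of Jk and blocks every backdoor path.
Every element of {Ek, Qa} is needed (dropping Ek leaves P1 open; dropping Qa leaves P2 open), so no proper subset is valid.
Among all size-2 subsets of the eligible variables, only {Ek, Qa} blocks every backdoor path, so it is the unique smallest valid adjustment set.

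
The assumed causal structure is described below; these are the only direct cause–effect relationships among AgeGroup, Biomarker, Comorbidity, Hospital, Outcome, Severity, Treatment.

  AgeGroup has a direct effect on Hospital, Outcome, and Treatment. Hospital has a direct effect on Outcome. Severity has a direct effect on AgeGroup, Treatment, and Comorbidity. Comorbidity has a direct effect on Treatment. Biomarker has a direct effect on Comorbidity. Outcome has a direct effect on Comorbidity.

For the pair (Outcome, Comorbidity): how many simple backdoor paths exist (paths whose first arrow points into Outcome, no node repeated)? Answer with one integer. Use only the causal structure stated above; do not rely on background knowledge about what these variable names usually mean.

8

A backdoor path from Outcome to Comorbidity is any simple undirected path whose first edge points into Outcome (i.e. leaves Outcome via a parent).
Parents of Outcome: {AgeGroup, Hospital}.
Enumerating:
  P1: Outcome <- AgeGroup <- Severity -> Comorbidity
  P2: Outcome <- AgeGroup <- Severity -> Treatment <- Comorbidity
  P3: Outcome <- AgeGroup -> Treatment <- Severity -> Comorbidity
  P4: Outcome <- AgeGroup -> Treatment <- Comorbidity
  P5: Outcome <- Hospital <- AgeGroup <- Severity -> Comorbidity
  P6: Outcome <- Hospital <- AgeGroup <- Severity -> Treatment <- Comorbidity
  P7: Outcome <- Hospital <- AgeGroup -> Treatment <- Severity -> Comorbidity
  P8: Outcome <- Hospital <- AgeGroup -> Treatment <- Comorbidity
That exhausts the simple backdoor paths. Count: 8.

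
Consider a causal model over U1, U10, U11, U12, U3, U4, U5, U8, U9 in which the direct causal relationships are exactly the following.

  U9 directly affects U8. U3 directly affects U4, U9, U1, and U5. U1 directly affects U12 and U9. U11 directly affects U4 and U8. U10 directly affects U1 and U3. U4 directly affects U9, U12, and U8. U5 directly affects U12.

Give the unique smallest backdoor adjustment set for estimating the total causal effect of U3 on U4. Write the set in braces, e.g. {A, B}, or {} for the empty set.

{}

Variables eligible for adjustment (non-descendants of U3, excluding U3 and U4): {U10, U11}.
Backdoor paths from U3 to U4:
  P1: U3 <- U10 -> U1 -> U9 <- U4
  P2: U3 <- U10 -> U1 -> U9 -> U8 <- U11 -> U4
  P3: U3 <- U10 -> U1 -> U9 -> U8 <- U4
  P4: U3 <- U10 -> U1 -> U12 <- U4
Each backdoor path contains an unconditioned collider, so every path is already blocked with the empty conditioning set:
  P1: blocked at collider U9 (neither it nor any descendant is in the conditioning set).
  P2: blocked at collider U8 (neither it nor any descendant is in the conditioning set).
  P3: blocked at collider U8 (neither it nor any descendant is in the conditioning set).
  P4: blocked at collider U12 (neither it nor any descendant is in the conditioning set).
The empty set is therefore the unique smallest valid set.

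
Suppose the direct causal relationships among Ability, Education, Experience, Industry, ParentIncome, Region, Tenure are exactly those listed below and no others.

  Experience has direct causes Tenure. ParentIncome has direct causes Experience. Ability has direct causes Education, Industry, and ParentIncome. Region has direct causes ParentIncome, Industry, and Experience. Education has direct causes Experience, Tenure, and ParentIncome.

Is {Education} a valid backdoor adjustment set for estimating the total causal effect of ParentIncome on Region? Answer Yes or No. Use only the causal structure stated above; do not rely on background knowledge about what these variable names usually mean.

No

Backdoor paths from ParentIncome to Region (paths whose first edge points into ParentIncome):
  P1: ParentIncome <- Experience <- Tenure -> Education -> Ability <- Industry -> Region
  P2: ParentIncome <- Experience -> Region
  P3: ParentIncome <- Experience -> Education -> Ability <- Industry -> Region
Condition 1 (no descendant of ParentIncome in the set): FAILS — Education is a descendant of ParentIncome.
Condition 2 (every backdoor path blocked by {Education}):
  P1: blocked at chain node Education ∈ conditioning set.
  P2: open — no interior node is in the conditioning set.
  P3: blocked at chain node Education ∈ conditioning set.
{Education} does not satisfy the backdoor criterion.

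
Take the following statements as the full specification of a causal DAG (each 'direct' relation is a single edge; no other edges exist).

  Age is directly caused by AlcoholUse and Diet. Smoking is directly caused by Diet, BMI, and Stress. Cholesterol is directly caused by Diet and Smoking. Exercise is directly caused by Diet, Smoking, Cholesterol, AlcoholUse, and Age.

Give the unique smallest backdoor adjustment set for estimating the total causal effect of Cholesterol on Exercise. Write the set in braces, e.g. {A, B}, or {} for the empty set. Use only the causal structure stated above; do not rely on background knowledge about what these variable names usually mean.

Variables eligible for adjustment (non-descendants of Cholesterol, excluding Cholesterol and Exercise): {Age, AlcoholUse, BMI, Diet, Smoking, Stress}.
Backdoor paths from Cholesterol to Exercise:
  P1: Cholesterol <- Diet -> Smoking -> Exercise
  P2: Cholesterol <- Diet -> Age <- AlcoholUse -> Exercise
  P3: Cholesterol <- Diet -> Age -> Exercise
  P4: Cholesterol <- Diet -> Exercise
  P5: Cholesterol <- Smoking <- Diet -> Age <- AlcoholUse -> Exercise
  P6: Cholesterol <- Smoking <- Diet -> Age -> Exercise
  P7: Cholesterol <- Smoking <- Diet -> Exercise
  P8: Cholesterol <- Smoking -> Exercise
The empty set is not sufficient: P1 (Cholesterol <- Diet -> Smoking -> Exercise) has no collider blocking it and no conditioned non-collider, so it is open.
Try {Diet, Smoking}:
  P1: blocked at fork node Diet ∈ conditioning set.
  P2: blocked at fork node Diet ∈ conditioning set.
  P3: blocked at fork node Diet ∈ conditioning set.
  P4: blocked at fork node Diet ∈ conditioning set.
  P5: blocked at chain node Smoking ∈ conditioning set.
  P6: blocked at chain node Smoking ∈ conditioning set.
  P7: blocked at chain node Smoking ∈ conditioning set.
  P8: blocked at fork node Smoking ∈ conditioning set.
{Diet, Smoking} contains no descendant of Cholesterol and blocks every backdoor path.
Every element of {Diet, Smoking} is needed (dropping Diet leaves P3 open; dropping Smoking leaves P8 open), so no proper subset is valid.
Among all size-2 subsets of the eligible variables, only {Diet, Smoking} blocks every backdoor path, so it is the unique smallest valid adjustment set.

{Diet, Smoking}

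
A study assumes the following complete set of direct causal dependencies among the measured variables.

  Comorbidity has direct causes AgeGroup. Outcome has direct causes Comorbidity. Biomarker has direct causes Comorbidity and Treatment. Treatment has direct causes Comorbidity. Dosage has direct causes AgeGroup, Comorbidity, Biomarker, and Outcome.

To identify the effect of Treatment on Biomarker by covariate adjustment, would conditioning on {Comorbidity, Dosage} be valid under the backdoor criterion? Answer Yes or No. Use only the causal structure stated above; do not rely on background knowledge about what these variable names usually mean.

Backdoor paths from Treatment to Biomarker (paths whose first edge points into Treatment):
  P1: Treatment <- Comorbidity <- AgeGroup -> Dosage <- Biomarker
  P2: Treatment <- Comorbidity -> Outcome -> Dosage <- Biomarker
  P3: Treatment <- Comorbidity -> Biomarker
  P4: Treatment <- Comorbidity -> Dosage <- Biomarker
Condition 1 (no descendant of Treatment in the set): FAILS — Dosage is a descendant of Treatment.
Condition 2 (every backdoor path blocked by {Comorbidity, Dosage}):
  P1: blocked at chain node Comorbidity ∈ conditioning set.
  P2: blocked at fork node Comorbidity ∈ conditioning set.
  P3: blocked at fork node Comorbidity ∈ conditioning set.
  P4: blocked at fork node Comorbidity ∈ conditioning set.
{Comorbidity, Dosage} does not satisfy the backdoor criterion.

No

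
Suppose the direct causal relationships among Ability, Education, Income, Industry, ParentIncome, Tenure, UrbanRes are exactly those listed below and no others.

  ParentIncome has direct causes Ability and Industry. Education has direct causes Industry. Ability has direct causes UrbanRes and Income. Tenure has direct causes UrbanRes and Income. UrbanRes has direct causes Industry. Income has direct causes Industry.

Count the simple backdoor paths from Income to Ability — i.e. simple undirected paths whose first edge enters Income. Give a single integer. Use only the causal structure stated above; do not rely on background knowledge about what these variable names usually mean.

2

A backdoor path from Income to Ability is any simple undirected path whose first edge points into Income (i.e. leaves Income via a parent).
Parents of Income: {Industry}.
Enumerating:
  P1: Income <- Industry -> UrbanRes -> Ability
  P2: Income <- Industry -> ParentIncome <- Ability
That exhausts the simple backdoor paths. Count: 2.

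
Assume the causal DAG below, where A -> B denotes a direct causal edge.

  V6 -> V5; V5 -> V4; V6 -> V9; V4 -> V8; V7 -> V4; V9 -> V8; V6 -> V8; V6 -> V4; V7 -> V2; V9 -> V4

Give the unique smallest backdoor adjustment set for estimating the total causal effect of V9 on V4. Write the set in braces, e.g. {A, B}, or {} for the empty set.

Variables eligible for adjustment (non-descendants of V9, excluding V9 and V4): {V2, V5, V6, V7}.
Backdoor paths from V9 to V4:
  P1: V9 <- V6 -> V5 -> V4
  P2: V9 <- V6 -> V4
  P3: V9 <- V6 -> V8 <- V4
The empty set is not sufficient: P1 (V9 <- V6 -> V5 -> V4) has no collider blocking it and no conditioned non-collider, so it is open.
Try {V6}:
  P1: blocked at fork node V6 ∈ conditioning set.
  P2: blocked at fork node V6 ∈ conditioning set.
  P3: blocked at fork node V6 ∈ conditioning set.
{V6} contains no descendant of V9 and blocks every backdoor path.
No other singleton works — e.g. {V7} leaves P1 open — so {V6} is the unique smallest valid adjustment set.

{V6}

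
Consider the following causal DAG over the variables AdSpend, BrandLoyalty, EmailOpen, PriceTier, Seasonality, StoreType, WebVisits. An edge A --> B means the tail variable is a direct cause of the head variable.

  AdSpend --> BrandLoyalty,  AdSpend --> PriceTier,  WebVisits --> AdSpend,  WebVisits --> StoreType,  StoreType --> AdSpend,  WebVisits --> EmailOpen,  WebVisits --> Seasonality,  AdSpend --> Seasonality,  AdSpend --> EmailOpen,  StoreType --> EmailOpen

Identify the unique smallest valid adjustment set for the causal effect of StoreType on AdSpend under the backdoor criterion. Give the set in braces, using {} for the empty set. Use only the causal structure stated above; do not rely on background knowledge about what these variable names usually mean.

{WebVisits}

Variables eligible for adjustment (non-descendants of StoreType, excluding StoreType and AdSpend): {WebVisits}.
Backdoor paths from StoreType to AdSpend:
  P1: StoreType <- WebVisits -> AdSpend
  P2: StoreType <- WebVisits -> Seasonality <- AdSpend
  P3: StoreType <- WebVisits -> EmailOpen <- AdSpend
The empty set is not sufficient: P1 (StoreType <- WebVisits -> AdSpend) has no collider blocking it and no conditioned non-collider, so it is open.
Try {WebVisits}:
  P1: blocked at fork node WebVisits ∈ conditioning set.
  P2: blocked at fork node WebVisits ∈ conditioning set.
  P3: blocked at fork node WebVisits ∈ conditioning set.
{WebVisits} contains no descendant of StoreType and blocks every backdoor path.
{WebVisits} is the unique smallest valid adjustment set.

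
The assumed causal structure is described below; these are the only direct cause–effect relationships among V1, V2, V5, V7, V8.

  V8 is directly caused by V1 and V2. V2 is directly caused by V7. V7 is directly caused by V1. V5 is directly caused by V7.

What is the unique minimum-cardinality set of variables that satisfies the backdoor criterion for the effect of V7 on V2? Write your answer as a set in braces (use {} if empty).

{}

Variables eligible for adjustment (non-descendants of V7, excluding V7 and V2): {V1}.
Backdoor paths from V7 to V2:
  P1: V7 <- V1 -> V8 <- V2
Each backdoor path contains an unconditioned collider, so every path is already blocked with the empty conditioning set:
  P1: blocked at collider V8 (neither it nor any descendant is in the conditioning set).
The empty set is therefore the unique smallest valid set.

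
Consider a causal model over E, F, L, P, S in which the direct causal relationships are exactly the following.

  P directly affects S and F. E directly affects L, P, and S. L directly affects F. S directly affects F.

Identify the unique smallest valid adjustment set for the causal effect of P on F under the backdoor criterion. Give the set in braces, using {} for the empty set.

{E}

Variables eligible for adjustment (non-descendants of P, excluding P and F): {E, L}.
Backdoor paths from P to F:
  P1: P <- E -> L -> F
  P2: P <- E -> S -> F
The empty set is not sufficient: P1 (P <- E -> L -> F) has no collider blocking it and no conditioned non-collider, so it is open.
Try {E}:
  P1: blocked at fork node E ∈ conditioning set.
  P2: blocked at fork node E ∈ conditioning set.
{E} contains no descendant of P and blocks every backdoor path.
No other singleton works — e.g. {L} leaves P2 open — so {E} is the unique smallest valid adjustment set.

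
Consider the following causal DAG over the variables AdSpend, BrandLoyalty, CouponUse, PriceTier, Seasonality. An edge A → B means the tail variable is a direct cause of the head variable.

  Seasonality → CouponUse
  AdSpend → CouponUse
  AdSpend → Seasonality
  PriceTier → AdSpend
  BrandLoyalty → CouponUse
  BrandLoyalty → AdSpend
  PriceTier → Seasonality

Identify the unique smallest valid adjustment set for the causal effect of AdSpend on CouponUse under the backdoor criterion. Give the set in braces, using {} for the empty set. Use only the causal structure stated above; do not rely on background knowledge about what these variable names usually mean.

Variables eligible for adjustment (non-descendants of AdSpend, excluding AdSpend and CouponUse): {BrandLoyalty, PriceTier}.
Backdoor paths from AdSpend to CouponUse:
  P1: AdSpend <- PriceTier -> Seasonality -> CouponUse
  P2: AdSpend <- BrandLoyalty -> CouponUse
The empty set is not sufficient: P1 (AdSpend <- PriceTier -> Seasonality -> CouponUse) has no collider blocking it and no conditioned non-collider, so it is open.
Try {BrandLoyalty, PriceTier}:
  P1: blocked at fork node PriceTier ∈ conditioning set.
  P2: blocked at fork node BrandLoyalty ∈ conditioning set.
{BrandLoyalty, PriceTier} contains no descendant of AdSpend and blocks every backdoor path.
Every element of {BrandLoyalty, PriceTier} is needed (dropping BrandLoyalty leaves P2 open; dropping PriceTier leaves P1 open), so no proper subset is valid.
Among all size-2 subsets of the eligible variables, only {BrandLoyalty, PriceTier} blocks every backdoor path, so it is the unique smallest valid adjustment set.

{BrandLoyalty, PriceTier}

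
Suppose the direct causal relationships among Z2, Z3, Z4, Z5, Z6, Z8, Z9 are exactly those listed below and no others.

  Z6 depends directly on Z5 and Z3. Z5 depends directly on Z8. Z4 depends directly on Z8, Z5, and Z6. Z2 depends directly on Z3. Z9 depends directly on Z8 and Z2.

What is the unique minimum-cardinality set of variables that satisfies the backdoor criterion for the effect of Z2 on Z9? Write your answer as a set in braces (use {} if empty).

{}

Variables eligible for adjustment (non-descendants of Z2, excluding Z2 and Z9): {Z3, Z4, Z5, Z6, Z8}.
Backdoor paths from Z2 to Z9:
  P1: Z2 <- Z3 -> Z6 <- Z5 <- Z8 -> Z9
  P2: Z2 <- Z3 -> Z6 <- Z5 -> Z4 <- Z8 -> Z9
  P3: Z2 <- Z3 -> Z6 -> Z4 <- Z8 -> Z9
  P4: Z2 <- Z3 -> Z6 -> Z4 <- Z5 <- Z8 -> Z9
Each backdoor path contains an unconditioned collider, so every path is already blocked with the empty conditioning set:
  P1: blocked at collider Z6 (neither it nor any descendant is in the conditioning set).
  P2: blocked at collider Z6 (neither it nor any descendant is in the conditioning set).
  P3: blocked at collider Z4 (neither it nor any descendant is in the conditioning set).
  P4: blocked at collider Z4 (neither it nor any descendant is in the conditioning set).
The empty set is therefore the unique smallest valid set.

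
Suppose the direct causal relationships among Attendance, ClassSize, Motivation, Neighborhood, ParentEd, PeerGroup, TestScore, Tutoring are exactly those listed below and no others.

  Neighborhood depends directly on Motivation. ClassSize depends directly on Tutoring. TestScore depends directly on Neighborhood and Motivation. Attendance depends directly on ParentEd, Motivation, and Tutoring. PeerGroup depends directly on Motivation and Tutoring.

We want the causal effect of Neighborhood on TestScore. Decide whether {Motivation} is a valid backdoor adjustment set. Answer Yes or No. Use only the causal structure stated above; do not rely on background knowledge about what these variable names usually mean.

Yes

Backdoor paths from Neighborhood to TestScore (paths whose first edge points into Neighborhood):
  P1: Neighborhood <- Motivation -> TestScore
Condition 1 (no descendant of Neighborhood in the set): holds — descendants of Neighborhood are {TestScore}; none are in {Motivation}.
Condition 2 (every backdoor path blocked by {Motivation}):
  P1: blocked at fork node Motivation ∈ conditioning set.
{Motivation} satisfies the backdoor criterion.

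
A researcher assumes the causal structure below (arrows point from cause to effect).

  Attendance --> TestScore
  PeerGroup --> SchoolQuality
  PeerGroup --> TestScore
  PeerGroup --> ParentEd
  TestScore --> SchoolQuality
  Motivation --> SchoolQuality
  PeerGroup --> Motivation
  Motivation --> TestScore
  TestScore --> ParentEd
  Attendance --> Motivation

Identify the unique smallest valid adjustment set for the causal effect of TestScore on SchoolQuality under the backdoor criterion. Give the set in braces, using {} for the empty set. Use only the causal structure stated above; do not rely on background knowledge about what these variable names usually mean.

Variables eligible for adjustment (non-descendants of TestScore, excluding TestScore and SchoolQuality): {Attendance, Motivation, PeerGroup}.
Backdoor paths from TestScore to SchoolQuality:
  P1: TestScore <- PeerGroup -> Motivation -> SchoolQuality
  P2: TestScore <- PeerGroup -> SchoolQuality
  P3: TestScore <- Attendance -> Motivation <- PeerGroup -> SchoolQuality
  P4: TestScore <- Attendance -> Motivation -> SchoolQuality
  P5: TestScore <- Motivation <- PeerGroup -> SchoolQuality
  P6: TestScore <- Motivation -> SchoolQuality
The empty set is not sufficient: P1 (TestScore <- PeerGroup -> Motivation -> SchoolQuality) has no collider blocking it and no conditioned non-collider, so it is open.
Try {Motivation, PeerGroup}:
  P1: blocked at fork node PeerGroup ∈ conditioning set.
  P2: blocked at fork node PeerGroup ∈ conditioning set.
  P3: blocked at fork node PeerGroup ∈ conditioning set.
  P4: blocked at chain node Motivation ∈ conditioning set.
  P5: blocked at chain node Motivation ∈ conditioning set.
  P6: blocked at fork node Motivation ∈ conditioning set.
{Motivation, PeerGroup} contains no descendant of TestScore and blocks every backdoor path.
Every element of {Motivation, PeerGroup} is needed (dropping Motivation leaves P4 open; dropping PeerGroup leaves P2 open), so no proper subset is valid.
Among all size-2 subsets of the eligible variables, only {Motivation, PeerGroup} blocks every backdoor path, so it is the unique smallest valid adjustment set.

{Motivation, PeerGroup}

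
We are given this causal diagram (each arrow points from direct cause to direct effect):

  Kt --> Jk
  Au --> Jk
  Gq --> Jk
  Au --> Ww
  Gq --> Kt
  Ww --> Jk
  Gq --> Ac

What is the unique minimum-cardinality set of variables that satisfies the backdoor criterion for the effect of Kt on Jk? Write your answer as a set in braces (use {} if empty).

Variables eligible for adjustment (non-descendants of Kt, excluding Kt and Jk): {Ac, Au, Gq, Ww}.
Backdoor paths from Kt to Jk:
  P1: Kt <- Gq -> Jk
The empty set is not sufficient: P1 (Kt <- Gq -> Jk) has no collider blocking it and no conditioned non-collider, so it is open.
Try {Gq}:
  P1: blocked at fork node Gq ∈ conditioning set.
{Gq} contains no descendant of Kt and blocks every backdoor path.
No other singleton works — e.g. {Au} leaves P1 open — so {Gq} is the unique smallest valid adjustment set.

{Gq}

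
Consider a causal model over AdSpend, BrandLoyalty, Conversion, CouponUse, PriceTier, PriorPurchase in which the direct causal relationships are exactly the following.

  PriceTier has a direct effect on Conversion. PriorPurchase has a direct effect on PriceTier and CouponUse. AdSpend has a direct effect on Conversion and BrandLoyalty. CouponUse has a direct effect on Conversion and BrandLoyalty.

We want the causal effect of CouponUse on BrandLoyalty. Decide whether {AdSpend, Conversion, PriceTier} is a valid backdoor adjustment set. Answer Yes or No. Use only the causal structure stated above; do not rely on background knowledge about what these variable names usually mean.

No

Backdoor paths from CouponUse to BrandLoyalty (paths whose first edge points into CouponUse):
  P1: CouponUse <- PriorPurchase -> PriceTier -> Conversion <- AdSpend -> BrandLoyalty
Condition 1 (no descendant of CouponUse in the set): FAILS — Conversion is a descendant of CouponUse.
Condition 2 (every backdoor path blocked by {AdSpend, Conversion, PriceTier}):
  P1: blocked at chain node PriceTier ∈ conditioning set.
{AdSpend, Conversion, PriceTier} does not satisfy the backdoor criterion.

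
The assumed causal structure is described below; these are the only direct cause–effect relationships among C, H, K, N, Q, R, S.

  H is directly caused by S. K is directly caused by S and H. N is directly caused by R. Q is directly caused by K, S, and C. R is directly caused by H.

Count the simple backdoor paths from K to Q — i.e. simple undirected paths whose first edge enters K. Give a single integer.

A backdoor path from K to Q is any simple undirected path whose first edge points into K (i.e. leaves K via a parent).
Parents of K: {H, S}.
Enumerating:
  P1: K <- S -> Q
  P2: K <- H <- S -> Q
That exhausts the simple backdoor paths. Count: 2.

2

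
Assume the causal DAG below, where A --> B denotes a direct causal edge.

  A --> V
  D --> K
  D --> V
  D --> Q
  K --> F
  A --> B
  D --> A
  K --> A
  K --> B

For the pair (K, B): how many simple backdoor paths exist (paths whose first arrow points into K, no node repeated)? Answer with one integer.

A backdoor path from K to B is any simple undirected path whose first edge points into K (i.e. leaves K via a parent).
Parents of K: {D}.
Enumerating:
  P1: K <- D -> A -> B
  P2: K <- D -> V <- A -> B
That exhausts the simple backdoor paths. Count: 2.

2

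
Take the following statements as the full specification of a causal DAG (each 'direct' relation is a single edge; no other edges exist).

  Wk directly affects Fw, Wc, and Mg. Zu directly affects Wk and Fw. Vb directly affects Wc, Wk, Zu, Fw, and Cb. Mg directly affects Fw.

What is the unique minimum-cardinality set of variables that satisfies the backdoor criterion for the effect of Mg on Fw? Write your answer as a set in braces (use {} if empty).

{Wk}

Variables eligible for adjustment (non-descendants of Mg, excluding Mg and Fw): {Cb, Vb, Wc, Wk, Zu}.
Backdoor paths from Mg to Fw:
  P1: Mg <- Wk <- Vb -> Zu -> Fw
  P2: Mg <- Wk <- Vb -> Fw
  P3: Mg <- Wk <- Zu <- Vb -> Fw
  P4: Mg <- Wk <- Zu -> Fw
  P5: Mg <- Wk -> Wc <- Vb -> Zu -> Fw
  P6: Mg <- Wk -> Wc <- Vb -> Fw
  P7: Mg <- Wk -> Fw
The empty set is not sufficient: P1 (Mg <- Wk <- Vb -> Zu -> Fw) has no collider blocking it and no conditioned non-collider, so it is open.
Try {Wk}:
  P1: blocked at chain node Wk ∈ conditioning set.
  P2: blocked at chain node Wk ∈ conditioning set.
  P3: blocked at chain node Wk ∈ conditioning set.
  P4: blocked at chain node Wk ∈ conditioning set.
  P5: blocked at fork node Wk ∈ conditioning set.
  P6: blocked at fork node Wk ∈ conditioning set.
  P7: blocked at fork node Wk ∈ conditioning set.
{Wk} contains no descendant of Mg and blocks every backdoor path.
No other singleton works — e.g. {Vb} leaves P4 open — so {Wk} is the unique smallest valid adjustment set.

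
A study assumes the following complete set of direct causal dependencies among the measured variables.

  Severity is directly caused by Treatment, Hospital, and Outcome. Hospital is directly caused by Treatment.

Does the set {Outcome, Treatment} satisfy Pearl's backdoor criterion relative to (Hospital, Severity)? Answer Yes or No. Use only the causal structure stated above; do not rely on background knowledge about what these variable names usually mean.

Backdoor paths from Hospital to Severity (paths whose first edge points into Hospital):
  P1: Hospital <- Treatment -> Severity
Condition 1 (no descendant of Hospital in the set): holds — descendants of Hospital are {Severity}; none are in {Outcome, Treatment}.
Condition 2 (every backdoor path blocked by {Outcome, Treatment}):
  P1: blocked at fork node Treatment ∈ conditioning set.
{Outcome, Treatment} satisfies the backdoor criterion.

Yes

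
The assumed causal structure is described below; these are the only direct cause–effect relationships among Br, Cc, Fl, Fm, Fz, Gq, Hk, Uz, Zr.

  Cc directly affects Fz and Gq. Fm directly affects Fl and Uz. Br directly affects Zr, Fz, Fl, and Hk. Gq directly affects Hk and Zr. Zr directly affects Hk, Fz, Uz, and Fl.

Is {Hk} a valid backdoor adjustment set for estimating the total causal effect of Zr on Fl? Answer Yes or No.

No

Backdoor paths from Zr to Fl (paths whose first edge points into Zr):
  P1: Zr <- Gq <- Cc -> Fz <- Br -> Fl
  P2: Zr <- Gq -> Hk <- Br -> Fl
  P3: Zr <- Br -> Fl
Condition 1 (no descendant of Zr in the set): FAILS — Hk is a descendant of Zr.
Condition 2 (every backdoor path blocked by {Hk}):
  P1: blocked at collider Fz (neither it nor any descendant is in the conditioning set).
  P2: open — collider(s) Hk are conditioned on (or have a conditioned descendant) and no non-collider on the path is in the set.
  P3: open — no interior node is in the conditioning set.
{Hk} does not satisfy the backdoor criterion.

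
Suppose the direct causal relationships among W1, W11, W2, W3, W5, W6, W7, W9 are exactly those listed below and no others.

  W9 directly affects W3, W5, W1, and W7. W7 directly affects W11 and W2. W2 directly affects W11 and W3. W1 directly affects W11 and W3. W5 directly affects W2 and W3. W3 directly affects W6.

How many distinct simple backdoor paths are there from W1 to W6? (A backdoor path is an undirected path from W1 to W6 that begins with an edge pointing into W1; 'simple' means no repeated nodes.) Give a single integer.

A backdoor path from W1 to W6 is any simple undirected path whose first edge points into W1 (i.e. leaves W1 via a parent).
Parents of W1: {W9}.
Enumerating:
  P1: W1 <- W9 -> W5 -> W2 -> W3 -> W6
  P2: W1 <- W9 -> W5 -> W3 -> W6
  P3: W1 <- W9 -> W7 -> W2 <- W5 -> W3 -> W6
  P4: W1 <- W9 -> W7 -> W2 -> W3 -> W6
  P5: W1 <- W9 -> W7 -> W11 <- W2 <- W5 -> W3 -> W6
  P6: W1 <- W9 -> W7 -> W11 <- W2 -> W3 -> W6
  P7: W1 <- W9 -> W3 -> W6
That exhausts the simple backdoor paths. Count: 7.

7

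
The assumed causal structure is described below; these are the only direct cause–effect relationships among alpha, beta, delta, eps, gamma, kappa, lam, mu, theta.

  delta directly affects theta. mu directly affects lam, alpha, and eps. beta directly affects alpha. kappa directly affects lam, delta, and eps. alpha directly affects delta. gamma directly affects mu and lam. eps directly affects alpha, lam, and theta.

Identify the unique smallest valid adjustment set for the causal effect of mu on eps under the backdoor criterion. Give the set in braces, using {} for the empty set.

Variables eligible for adjustment (non-descendants of mu, excluding mu and eps): {beta, gamma, kappa}.
Backdoor paths from mu to eps:
  P1: mu <- gamma -> lam <- kappa -> eps
  P2: mu <- gamma -> lam <- kappa -> delta <- alpha <- eps
  P3: mu <- gamma -> lam <- kappa -> delta -> theta <- eps
  P4: mu <- gamma -> lam <- eps
Each backdoor path contains an unconditioned collider, so every path is already blocked with the empty conditioning set:
  P1: blocked at collider lam (neither it nor any descendant is in the conditioning set).
  P2: blocked at collider lam (neither it nor any descendant is in the conditioning set).
  P3: blocked at collider lam (neither it nor any descendant is in the conditioning set).
  P4: blocked at collider lam (neither it nor any descendant is in the conditioning set).
The empty set is therefore the unique smallest valid set.

{}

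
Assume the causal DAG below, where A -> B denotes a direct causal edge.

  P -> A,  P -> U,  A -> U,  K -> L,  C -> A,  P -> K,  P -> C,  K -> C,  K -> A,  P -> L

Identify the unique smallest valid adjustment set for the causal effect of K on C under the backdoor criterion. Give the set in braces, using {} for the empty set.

{P}

Variables eligible for adjustment (non-descendants of K, excluding K and C): {P}.
Backdoor paths from K to C:
  P1: K <- P -> C
  P2: K <- P -> A <- C
  P3: K <- P -> U <- A <- C
The empty set is not sufficient: P1 (K <- P -> C) has no collider blocking it and no conditioned non-collider, so it is open.
Try {P}:
  P1: blocked at fork node P ∈ conditioning set.
  P2: blocked at fork node P ∈ conditioning set.
  P3: blocked at fork node P ∈ conditioning set.
{P} contains no descendant of K and blocks every backdoor path.
{P} is the unique smallest valid adjustment set.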